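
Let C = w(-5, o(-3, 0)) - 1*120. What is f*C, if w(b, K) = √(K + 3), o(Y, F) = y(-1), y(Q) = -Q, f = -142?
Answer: 16756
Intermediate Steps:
o(Y, F) = 1 (o(Y, F) = -1*(-1) = 1)
w(b, K) = √(3 + K)
C = -118 (C = √(3 + 1) - 1*120 = √4 - 120 = 2 - 120 = -118)
f*C = -142*(-118) = 16756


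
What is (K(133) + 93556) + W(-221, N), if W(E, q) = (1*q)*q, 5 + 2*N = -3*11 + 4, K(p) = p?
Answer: 93978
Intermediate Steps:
N = -17 (N = -5/2 + (-3*11 + 4)/2 = -5/2 + (-33 + 4)/2 = -5/2 + (½)*(-29) = -5/2 - 29/2 = -17)
W(E, q) = q² (W(E, q) = q*q = q²)
(K(133) + 93556) + W(-221, N) = (133 + 93556) + (-17)² = 93689 + 289 = 93978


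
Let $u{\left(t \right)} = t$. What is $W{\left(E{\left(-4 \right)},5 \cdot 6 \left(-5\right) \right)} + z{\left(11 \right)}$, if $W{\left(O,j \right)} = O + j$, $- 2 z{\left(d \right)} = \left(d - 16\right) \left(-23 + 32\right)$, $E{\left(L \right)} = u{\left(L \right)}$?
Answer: $- \frac{263}{2} \approx -131.5$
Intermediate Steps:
$E{\left(L \right)} = L$
$z{\left(d \right)} = 72 - \frac{9 d}{2}$ ($z{\left(d \right)} = - \frac{\left(d - 16\right) \left(-23 + 32\right)}{2} = - \frac{\left(-16 + d\right) 9}{2} = - \frac{-144 + 9 d}{2} = 72 - \frac{9 d}{2}$)
$W{\left(E{\left(-4 \right)},5 \cdot 6 \left(-5\right) \right)} + z{\left(11 \right)} = \left(-4 + 5 \cdot 6 \left(-5\right)\right) + \left(72 - \frac{99}{2}\right) = \left(-4 + 30 \left(-5\right)\right) + \left(72 - \frac{99}{2}\right) = \left(-4 - 150\right) + \frac{45}{2} = -154 + \frac{45}{2} = - \frac{263}{2}$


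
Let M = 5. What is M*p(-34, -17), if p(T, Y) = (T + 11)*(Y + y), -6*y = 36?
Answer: 2645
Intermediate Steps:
y = -6 (y = -1/6*36 = -6)
p(T, Y) = (-6 + Y)*(11 + T) (p(T, Y) = (T + 11)*(Y - 6) = (11 + T)*(-6 + Y) = (-6 + Y)*(11 + T))
M*p(-34, -17) = 5*(-66 - 6*(-34) + 11*(-17) - 34*(-17)) = 5*(-66 + 204 - 187 + 578) = 5*529 = 2645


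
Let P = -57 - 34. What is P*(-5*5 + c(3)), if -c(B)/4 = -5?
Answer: 455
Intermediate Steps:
c(B) = 20 (c(B) = -4*(-5) = 20)
P = -91
P*(-5*5 + c(3)) = -91*(-5*5 + 20) = -91*(-25 + 20) = -91*(-5) = 455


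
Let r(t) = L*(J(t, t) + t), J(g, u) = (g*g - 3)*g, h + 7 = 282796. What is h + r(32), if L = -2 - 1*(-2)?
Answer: 282789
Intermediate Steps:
L = 0 (L = -2 + 2 = 0)
h = 282789 (h = -7 + 282796 = 282789)
J(g, u) = g*(-3 + g**2) (J(g, u) = (g**2 - 3)*g = (-3 + g**2)*g = g*(-3 + g**2))
r(t) = 0 (r(t) = 0*(t*(-3 + t**2) + t) = 0*(t + t*(-3 + t**2)) = 0)
h + r(32) = 282789 + 0 = 282789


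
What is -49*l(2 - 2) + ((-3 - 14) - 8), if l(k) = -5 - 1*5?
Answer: 465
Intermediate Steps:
l(k) = -10 (l(k) = -5 - 5 = -10)
-49*l(2 - 2) + ((-3 - 14) - 8) = -49*(-10) + ((-3 - 14) - 8) = 490 + (-17 - 8) = 490 - 25 = 465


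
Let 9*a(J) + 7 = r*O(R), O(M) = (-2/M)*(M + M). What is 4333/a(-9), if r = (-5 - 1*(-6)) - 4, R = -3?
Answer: 38997/5 ≈ 7799.4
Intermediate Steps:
r = -3 (r = (-5 + 6) - 4 = 1 - 4 = -3)
O(M) = -4 (O(M) = (-2/M)*(2*M) = -4)
a(J) = 5/9 (a(J) = -7/9 + (-3*(-4))/9 = -7/9 + (1/9)*12 = -7/9 + 4/3 = 5/9)
4333/a(-9) = 4333/(5/9) = 4333*(9/5) = 38997/5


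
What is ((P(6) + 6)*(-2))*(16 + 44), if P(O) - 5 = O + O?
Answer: -2760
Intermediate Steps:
P(O) = 5 + 2*O (P(O) = 5 + (O + O) = 5 + 2*O)
((P(6) + 6)*(-2))*(16 + 44) = (((5 + 2*6) + 6)*(-2))*(16 + 44) = (((5 + 12) + 6)*(-2))*60 = ((17 + 6)*(-2))*60 = (23*(-2))*60 = -46*60 = -2760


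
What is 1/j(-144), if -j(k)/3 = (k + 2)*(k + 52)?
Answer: -1/39192 ≈ -2.5515e-5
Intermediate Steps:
j(k) = -3*(2 + k)*(52 + k) (j(k) = -3*(k + 2)*(k + 52) = -3*(2 + k)*(52 + k))
1/j(-144) = 1/(-312 - 162*(-144) - 3*(-144)**2) = 1/(-312 + 23328 - 3*20736) = 1/(-312 + 23328 - 62208) = 1/(-39192) = -1/39192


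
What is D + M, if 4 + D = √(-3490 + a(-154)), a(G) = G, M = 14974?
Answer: 14970 + 2*I*√911 ≈ 14970.0 + 60.366*I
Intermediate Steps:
D = -4 + 2*I*√911 (D = -4 + √(-3490 - 154) = -4 + √(-3644) = -4 + 2*I*√911 ≈ -4.0 + 60.366*I)
D + M = (-4 + 2*I*√911) + 14974 = 14970 + 2*I*√911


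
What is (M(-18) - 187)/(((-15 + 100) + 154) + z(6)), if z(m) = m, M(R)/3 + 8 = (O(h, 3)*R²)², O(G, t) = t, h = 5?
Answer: 2834141/245 ≈ 11568.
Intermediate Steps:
M(R) = -24 + 27*R⁴ (M(R) = -24 + 3*(3*R²)² = -24 + 3*(9*R⁴) = -24 + 27*R⁴)
(M(-18) - 187)/(((-15 + 100) + 154) + z(6)) = ((-24 + 27*(-18)⁴) - 187)/(((-15 + 100) + 154) + 6) = ((-24 + 27*104976) - 187)/((85 + 154) + 6) = ((-24 + 2834352) - 187)/(239 + 6) = (2834328 - 187)/245 = 2834141*(1/245) = 2834141/245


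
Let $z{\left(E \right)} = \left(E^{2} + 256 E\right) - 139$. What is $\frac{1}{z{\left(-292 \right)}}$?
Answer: $\frac{1}{10373} \approx 9.6404 \cdot 10^{-5}$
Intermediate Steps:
$z{\left(E \right)} = -139 + E^{2} + 256 E$
$\frac{1}{z{\left(-292 \right)}} = \frac{1}{-139 + \left(-292\right)^{2} + 256 \left(-292\right)} = \frac{1}{-139 + 85264 - 74752} = \frac{1}{10373}$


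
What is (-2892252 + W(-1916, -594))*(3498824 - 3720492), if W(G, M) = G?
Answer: 641544432224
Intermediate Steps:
(-2892252 + W(-1916, -594))*(3498824 - 3720492) = (-2892252 - 1916)*(3498824 - 3720492) = -2894168*(-221668) = 641544432224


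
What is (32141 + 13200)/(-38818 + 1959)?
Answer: -45341/36859 ≈ -1.2301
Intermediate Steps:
(32141 + 13200)/(-38818 + 1959) = 45341/(-36859) = 45341*(-1/36859) = -45341/36859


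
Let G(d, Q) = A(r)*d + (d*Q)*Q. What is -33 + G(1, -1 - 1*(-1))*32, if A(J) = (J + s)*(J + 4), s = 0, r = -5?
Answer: 127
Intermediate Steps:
A(J) = J*(4 + J) (A(J) = (J + 0)*(J + 4) = J*(4 + J))
G(d, Q) = 5*d + d*Q² (G(d, Q) = (-5*(4 - 5))*d + (d*Q)*Q = (-5*(-1))*d + (Q*d)*Q = 5*d + d*Q²)
-33 + G(1, -1 - 1*(-1))*32 = -33 + (1*(5 + (-1 - 1*(-1))²))*32 = -33 + (1*(5 + (-1 + 1)²))*32 = -33 + (1*(5 + 0²))*32 = -33 + (1*(5 + 0))*32 = -33 + (1*5)*32 = -33 + 5*32 = -33 + 160 = 127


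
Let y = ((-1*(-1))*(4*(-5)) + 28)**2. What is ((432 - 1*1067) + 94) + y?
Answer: -477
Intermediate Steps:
y = 64 (y = (1*(-20) + 28)**2 = (-20 + 28)**2 = 8**2 = 64)
((432 - 1*1067) + 94) + y = ((432 - 1*1067) + 94) + 64 = ((432 - 1067) + 94) + 64 = (-635 + 94) + 64 = -541 + 64 = -477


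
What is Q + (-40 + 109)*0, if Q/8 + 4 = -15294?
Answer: -122384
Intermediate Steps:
Q = -122384 (Q = -32 + 8*(-15294) = -32 - 122352 = -122384)
Q + (-40 + 109)*0 = -122384 + (-40 + 109)*0 = -122384 + 69*0 = -122384 + 0 = -122384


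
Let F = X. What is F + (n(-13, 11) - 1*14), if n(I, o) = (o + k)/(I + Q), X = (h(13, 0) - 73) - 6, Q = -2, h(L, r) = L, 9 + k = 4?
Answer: -402/5 ≈ -80.400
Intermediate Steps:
k = -5 (k = -9 + 4 = -5)
X = -66 (X = (13 - 73) - 6 = -60 - 6 = -66)
F = -66
n(I, o) = (-5 + o)/(-2 + I) (n(I, o) = (o - 5)/(I - 2) = (-5 + o)/(-2 + I))
F + (n(-13, 11) - 1*14) = -66 + ((-5 + 11)/(-2 - 13) - 1*14) = -66 + (6/(-15) - 14) = -66 + (-1/15*6 - 14) = -66 + (-⅖ - 14) = -66 - 72/5 = -402/5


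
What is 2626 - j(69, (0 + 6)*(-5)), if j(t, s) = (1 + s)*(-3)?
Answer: 2539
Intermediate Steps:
j(t, s) = -3 - 3*s
2626 - j(69, (0 + 6)*(-5)) = 2626 - (-3 - 3*(0 + 6)*(-5)) = 2626 - (-3 - 18*(-5)) = 2626 - (-3 - 3*(-30)) = 2626 - (-3 + 90) = 2626 - 1*87 = 2626 - 87 = 2539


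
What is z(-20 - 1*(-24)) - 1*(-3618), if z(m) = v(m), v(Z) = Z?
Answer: 3622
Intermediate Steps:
z(m) = m
z(-20 - 1*(-24)) - 1*(-3618) = (-20 - 1*(-24)) - 1*(-3618) = (-20 + 24) + 3618 = 4 + 3618 = 3622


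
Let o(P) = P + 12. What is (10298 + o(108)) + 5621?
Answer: 16039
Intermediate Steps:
o(P) = 12 + P
(10298 + o(108)) + 5621 = (10298 + (12 + 108)) + 5621 = (10298 + 120) + 5621 = 10418 + 5621 = 16039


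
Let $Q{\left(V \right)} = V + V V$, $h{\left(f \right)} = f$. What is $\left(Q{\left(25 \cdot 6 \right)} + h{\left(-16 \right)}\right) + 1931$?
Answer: $24565$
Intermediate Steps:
$Q{\left(V \right)} = V + V^{2}$
$\left(Q{\left(25 \cdot 6 \right)} + h{\left(-16 \right)}\right) + 1931 = \left(25 \cdot 6 \left(1 + 25 \cdot 6\right) - 16\right) + 1931 = \left(150 \left(1 + 150\right) - 16\right) + 1931 = \left(150 \cdot 151 - 16\right) + 1931 = \left(22650 - 16\right) + 1931 = 22634 + 1931 = 24565$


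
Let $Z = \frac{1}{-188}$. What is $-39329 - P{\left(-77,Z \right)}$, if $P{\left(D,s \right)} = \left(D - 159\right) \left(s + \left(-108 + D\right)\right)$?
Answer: $- \frac{3900542}{47} \approx -82990.0$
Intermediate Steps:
$Z = - \frac{1}{188} \approx -0.0053191$
$P{\left(D,s \right)} = \left(-159 + D\right) \left(-108 + D + s\right)$
$-39329 - P{\left(-77,Z \right)} = -39329 - \left(17172 + \left(-77\right)^{2} - -20559 - - \frac{159}{188} - - \frac{77}{188}\right) = -39329 - \left(17172 + 5929 + 20559 + \frac{159}{188} + \frac{77}{188}\right) = -39329 - \frac{2052079}{47} = - \frac{3900542}{47}$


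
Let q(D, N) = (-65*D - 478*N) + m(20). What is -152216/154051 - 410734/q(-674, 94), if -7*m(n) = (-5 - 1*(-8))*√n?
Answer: 289107299714423/791888073828 - 1437569*√5/5140428 ≈ 364.46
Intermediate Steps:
m(n) = -3*√n/7 (m(n) = -(-5 - 1*(-8))*√n/7 = -(-5 + 8)*√n/7 = -3*√n/7)
q(D, N) = -478*N - 65*D - 6*√5/7 (q(D, N) = (-65*D - 478*N) - 6*√5/7 = (-478*N - 65*D) - 6*√5/7 = -478*N - 65*D - 6*√5/7)
-152216/154051 - 410734/q(-674, 94) = -152216/154051 - 410734/(-478*94 - 65*(-674) - 6*√5/7) = -152216*1/154051 - 410734/(-44932 + 43810 - 6*√5/7) = -152216/154051 - 410734/(-1122 - 6*√5/7)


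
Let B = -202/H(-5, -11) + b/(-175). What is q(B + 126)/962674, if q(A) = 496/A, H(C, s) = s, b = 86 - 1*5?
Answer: 15400/4301118743 ≈ 3.5805e-6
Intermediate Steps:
b = 81 (b = 86 - 5 = 81)
B = 34459/1925 (B = -202/(-11) + 81/(-175) = -202*(-1/11) + 81*(-1/175) = 202/11 - 81/175 = 34459/1925 ≈ 17.901)
q(B + 126)/962674 = (496/(34459/1925 + 126))/962674 = (496/(277009/1925))*(1/962674) = (496*(1925/277009))*(1/962674) = (954800/277009)*(1/962674) = 15400/4301118743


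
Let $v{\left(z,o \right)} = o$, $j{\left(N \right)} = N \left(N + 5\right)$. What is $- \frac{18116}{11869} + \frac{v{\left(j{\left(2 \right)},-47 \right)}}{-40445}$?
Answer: $- \frac{732143777}{480041705} \approx -1.5252$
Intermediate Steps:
$j{\left(N \right)} = N \left(5 + N\right)$
$- \frac{18116}{11869} + \frac{v{\left(j{\left(2 \right)},-47 \right)}}{-40445} = - \frac{18116}{11869} - \frac{47}{-40445} = \left(-18116\right) \frac{1}{11869} - - \frac{47}{40445} = - \frac{18116}{11869} + \frac{47}{40445} = - \frac{732143777}{480041705}$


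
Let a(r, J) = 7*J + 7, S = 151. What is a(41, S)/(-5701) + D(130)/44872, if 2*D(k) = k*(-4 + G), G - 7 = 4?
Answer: -45149853/255815272 ≈ -0.17649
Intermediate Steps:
G = 11 (G = 7 + 4 = 11)
D(k) = 7*k/2 (D(k) = (k*(-4 + 11))/2 = (k*7)/2 = (7*k)/2 = 7*k/2)
a(r, J) = 7 + 7*J
a(41, S)/(-5701) + D(130)/44872 = (7 + 7*151)/(-5701) + ((7/2)*130)/44872 = (7 + 1057)*(-1/5701) + 455*(1/44872) = 1064*(-1/5701) + 455/44872 = -1064/5701 + 455/44872 = -45149853/255815272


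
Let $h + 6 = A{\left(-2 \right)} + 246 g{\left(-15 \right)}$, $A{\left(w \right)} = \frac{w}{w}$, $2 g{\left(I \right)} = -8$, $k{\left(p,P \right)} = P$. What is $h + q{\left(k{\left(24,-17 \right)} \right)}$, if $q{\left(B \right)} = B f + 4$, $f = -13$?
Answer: $-764$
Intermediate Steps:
$g{\left(I \right)} = -4$ ($g{\left(I \right)} = \frac{1}{2} \left(-8\right) = -4$)
$A{\left(w \right)} = 1$
$q{\left(B \right)} = 4 - 13 B$ ($q{\left(B \right)} = B \left(-13\right) + 4 = - 13 B + 4 = 4 - 13 B$)
$h = -989$ ($h = -6 + \left(1 + 246 \left(-4\right)\right) = -6 + \left(1 - 984\right) = -6 - 983 = -989$)
$h + q{\left(k{\left(24,-17 \right)} \right)} = -989 + \left(4 - -221\right) = -989 + \left(4 + 221\right) = -989 + 225 = -764$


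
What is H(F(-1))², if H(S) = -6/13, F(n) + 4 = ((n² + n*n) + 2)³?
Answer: 36/169 ≈ 0.21302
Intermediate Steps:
F(n) = -4 + (2 + 2*n²)³ (F(n) = -4 + ((n² + n*n) + 2)³ = -4 + ((n² + n²) + 2)³ = -4 + (2*n² + 2)³ = -4 + (2 + 2*n²)³)
H(S) = -6/13 (H(S) = -6*1/13 = -6/13)
H(F(-1))² = (-6/13)² = 36/169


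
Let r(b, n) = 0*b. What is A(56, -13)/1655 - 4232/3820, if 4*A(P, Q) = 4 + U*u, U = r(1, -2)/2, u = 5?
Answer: -350007/316105 ≈ -1.1072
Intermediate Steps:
r(b, n) = 0
U = 0 (U = 0/2 = 0*(½) = 0)
A(P, Q) = 1 (A(P, Q) = (4 + 0*5)/4 = (4 + 0)/4 = (¼)*4 = 1)
A(56, -13)/1655 - 4232/3820 = 1/1655 - 4232/3820 = 1*(1/1655) - 4232*1/3820 = 1/1655 - 1058/955 = -350007/316105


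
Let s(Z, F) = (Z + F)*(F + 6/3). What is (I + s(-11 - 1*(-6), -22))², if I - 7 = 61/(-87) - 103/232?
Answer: 144335407225/484416 ≈ 2.9796e+5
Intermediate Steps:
s(Z, F) = (2 + F)*(F + Z) (s(Z, F) = (F + Z)*(F + 6*(⅓)) = (F + Z)*(F + 2) = (F + Z)*(2 + F) = (2 + F)*(F + Z))
I = 4075/696 (I = 7 + (61/(-87) - 103/232) = 7 + (61*(-1/87) - 103*1/232) = 7 + (-61/87 - 103/232) = 7 - 797/696 = 4075/696 ≈ 5.8549)
(I + s(-11 - 1*(-6), -22))² = (4075/696 + ((-22)² + 2*(-22) + 2*(-11 - 1*(-6)) - 22*(-11 - 1*(-6))))² = (4075/696 + (484 - 44 + 2*(-11 + 6) - 22*(-11 + 6)))² = (4075/696 + (484 - 44 + 2*(-5) - 22*(-5)))² = (4075/696 + (484 - 44 - 10 + 110))² = (4075/696 + 540)² = (379915/696)² = 144335407225/484416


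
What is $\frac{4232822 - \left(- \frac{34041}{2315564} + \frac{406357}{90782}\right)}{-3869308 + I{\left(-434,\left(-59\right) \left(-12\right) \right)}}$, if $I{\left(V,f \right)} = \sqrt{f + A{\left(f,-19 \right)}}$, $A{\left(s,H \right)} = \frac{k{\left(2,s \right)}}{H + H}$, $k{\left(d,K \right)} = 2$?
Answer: $- \frac{86071504295664416637459}{78679781752237288292807} - \frac{88978705541832717 \sqrt{255569}}{5979663413170033910253332} \approx -1.094$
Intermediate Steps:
$A{\left(s,H \right)} = \frac{1}{H}$ ($A{\left(s,H \right)} = \frac{2}{H + H} = \frac{2}{2 H} = 2 \frac{1}{2 H} = \frac{1}{H}$)
$I{\left(V,f \right)} = \sqrt{- \frac{1}{19} + f}$ ($I{\left(V,f \right)} = \sqrt{f + \frac{1}{-19}} = \sqrt{f - \frac{1}{19}} = \sqrt{- \frac{1}{19} + f}$)
$\frac{4232822 - \left(- \frac{34041}{2315564} + \frac{406357}{90782}\right)}{-3869308 + I{\left(-434,\left(-59\right) \left(-12\right) \right)}} = \frac{4232822 - \left(- \frac{34041}{2315564} + \frac{406357}{90782}\right)}{-3869308 + \frac{\sqrt{-19 + 361 \left(\left(-59\right) \left(-12\right)\right)}}{19}} = \frac{4232822 - \frac{468927665143}{105105765524}}{-3869308 + \frac{\sqrt{-19 + 361 \cdot 708}}{19}} = \frac{4232822 + \left(\frac{34041}{2315564} - \frac{406357}{90782}\right)}{-3869308 + \frac{\sqrt{-19 + 255588}}{19}} = \frac{4232822 - \frac{468927665143}{105105765524}}{-3869308 + \frac{\sqrt{255569}}{19}} = \frac{444893527709163585}{105105765524 \left(-3869308 + \frac{\sqrt{255569}}{19}\right)}$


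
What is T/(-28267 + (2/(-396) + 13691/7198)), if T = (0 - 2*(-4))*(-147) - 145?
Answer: 470673621/10070884462 ≈ 0.046736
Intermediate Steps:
T = -1321 (T = (0 + 8)*(-147) - 145 = 8*(-147) - 145 = -1176 - 145 = -1321)
T/(-28267 + (2/(-396) + 13691/7198)) = -1321/(-28267 + (2/(-396) + 13691/7198)) = -1321/(-28267 + (2*(-1/396) + 13691*(1/7198))) = -1321/(-28267 + (-1/198 + 13691/7198)) = -1321/(-28267 + 675905/356301) = -1321/(-10070884462/356301) = -1321*(-356301/10070884462) = 470673621/10070884462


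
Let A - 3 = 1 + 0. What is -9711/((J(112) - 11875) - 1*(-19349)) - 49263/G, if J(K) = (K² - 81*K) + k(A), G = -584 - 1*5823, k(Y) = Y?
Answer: 159070491/23385550 ≈ 6.8021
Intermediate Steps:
A = 4 (A = 3 + (1 + 0) = 3 + 1 = 4)
G = -6407 (G = -584 - 5823 = -6407)
J(K) = 4 + K² - 81*K (J(K) = (K² - 81*K) + 4 = 4 + K² - 81*K)
-9711/((J(112) - 11875) - 1*(-19349)) - 49263/G = -9711/(((4 + 112² - 81*112) - 11875) - 1*(-19349)) - 49263/(-6407) = -9711/(((4 + 12544 - 9072) - 11875) + 19349) - 49263*(-1/6407) = -9711/((3476 - 11875) + 19349) + 49263/6407 = -9711/(-8399 + 19349) + 49263/6407 = -9711/10950 + 49263/6407 = -9711*1/10950 + 49263/6407 = -3237/3650 + 49263/6407 = 159070491/23385550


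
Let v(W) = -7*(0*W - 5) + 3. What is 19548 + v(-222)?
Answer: 19586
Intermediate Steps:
v(W) = 38 (v(W) = -7*(0 - 5) + 3 = -7*(-5) + 3 = 35 + 3 = 38)
19548 + v(-222) = 19548 + 38 = 19586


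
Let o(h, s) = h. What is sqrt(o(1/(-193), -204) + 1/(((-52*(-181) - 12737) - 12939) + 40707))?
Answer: 5*I*sqrt(4575974030)/4717499 ≈ 0.071697*I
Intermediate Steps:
sqrt(o(1/(-193), -204) + 1/(((-52*(-181) - 12737) - 12939) + 40707)) = sqrt(1/(-193) + 1/(((-52*(-181) - 12737) - 12939) + 40707)) = sqrt(-1/193 + 1/(((9412 - 12737) - 12939) + 40707)) = sqrt(-1/193 + 1/((-3325 - 12939) + 40707)) = sqrt(-1/193 + 1/(-16264 + 40707)) = sqrt(-1/193 + 1/24443) = sqrt(-24250/4717499) = 5*I*sqrt(4575974030)/4717499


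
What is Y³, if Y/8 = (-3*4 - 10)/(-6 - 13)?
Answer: 5451776/6859 ≈ 794.83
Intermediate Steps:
Y = 176/19 (Y = 8*((-3*4 - 10)/(-6 - 13)) = 8*((-12 - 10)/(-19)) = 8*(-22*(-1/19)) = 8*(22/19) = 176/19 ≈ 9.2632)
Y³ = (176/19)³ = 5451776/6859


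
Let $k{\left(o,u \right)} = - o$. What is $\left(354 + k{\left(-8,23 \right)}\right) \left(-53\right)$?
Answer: $-19186$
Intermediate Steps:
$\left(354 + k{\left(-8,23 \right)}\right) \left(-53\right) = \left(354 - -8\right) \left(-53\right) = \left(354 + 8\right) \left(-53\right) = 362 \left(-53\right) = -19186$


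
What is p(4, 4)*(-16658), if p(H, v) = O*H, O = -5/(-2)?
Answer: -166580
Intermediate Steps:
O = 5/2 (O = -5*(-½) = 5/2 ≈ 2.5000)
p(H, v) = 5*H/2
p(4, 4)*(-16658) = ((5/2)*4)*(-16658) = 10*(-16658) = -166580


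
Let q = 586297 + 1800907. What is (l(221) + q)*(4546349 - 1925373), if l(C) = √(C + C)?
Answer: 6256804391104 + 2620976*√442 ≈ 6.2569e+12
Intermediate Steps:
q = 2387204
l(C) = √2*√C (l(C) = √(2*C) = √2*√C)
(l(221) + q)*(4546349 - 1925373) = (√2*√221 + 2387204)*(4546349 - 1925373) = (√442 + 2387204)*2620976 = (2387204 + √442)*2620976 = 6256804391104 + 2620976*√442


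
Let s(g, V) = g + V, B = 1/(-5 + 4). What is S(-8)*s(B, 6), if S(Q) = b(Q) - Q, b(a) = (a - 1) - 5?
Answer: -30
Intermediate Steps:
B = -1 (B = 1/(-1) = -1)
b(a) = -6 + a (b(a) = (-1 + a) - 5 = -6 + a)
s(g, V) = V + g
S(Q) = -6 (S(Q) = (-6 + Q) - Q = -6)
S(-8)*s(B, 6) = -6*(6 - 1) = -6*5 = -30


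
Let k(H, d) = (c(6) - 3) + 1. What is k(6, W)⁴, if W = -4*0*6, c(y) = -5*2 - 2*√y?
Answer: 42048 + 16128*√6 ≈ 81553.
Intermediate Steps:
c(y) = -10 - 2*√y
W = 0 (W = 0*6 = 0)
k(H, d) = -12 - 2*√6 (k(H, d) = ((-10 - 2*√6) - 3) + 1 = (-13 - 2*√6) + 1 = -12 - 2*√6)
k(6, W)⁴ = (-12 - 2*√6)⁴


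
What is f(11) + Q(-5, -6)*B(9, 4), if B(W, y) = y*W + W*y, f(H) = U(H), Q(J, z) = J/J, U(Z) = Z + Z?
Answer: 94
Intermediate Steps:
U(Z) = 2*Z
Q(J, z) = 1
f(H) = 2*H
B(W, y) = 2*W*y (B(W, y) = W*y + W*y = 2*W*y)
f(11) + Q(-5, -6)*B(9, 4) = 2*11 + 1*(2*9*4) = 22 + 1*72 = 22 + 72 = 94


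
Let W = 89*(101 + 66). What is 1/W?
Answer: 1/14863 ≈ 6.7281e-5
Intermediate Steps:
W = 14863 (W = 89*167 = 14863)
1/W = 1/14863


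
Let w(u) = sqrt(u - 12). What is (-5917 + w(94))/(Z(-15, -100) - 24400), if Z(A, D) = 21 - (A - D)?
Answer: 5917/24464 - sqrt(82)/24464 ≈ 0.24150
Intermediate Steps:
w(u) = sqrt(-12 + u)
Z(A, D) = 21 + D - A (Z(A, D) = 21 + (D - A) = 21 + D - A)
(-5917 + w(94))/(Z(-15, -100) - 24400) = (-5917 + sqrt(-12 + 94))/((21 - 100 - 1*(-15)) - 24400) = (-5917 + sqrt(82))/((21 - 100 + 15) - 24400) = (-5917 + sqrt(82))/(-64 - 24400) = (-5917 + sqrt(82))/(-24464) = (-5917 + sqrt(82))*(-1/24464) = 5917/24464 - sqrt(82)/24464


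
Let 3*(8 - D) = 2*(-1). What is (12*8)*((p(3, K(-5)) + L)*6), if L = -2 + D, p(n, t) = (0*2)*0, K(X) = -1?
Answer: 3840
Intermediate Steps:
D = 26/3 (D = 8 - 2*(-1)/3 = 8 - ⅓*(-2) = 8 + ⅔ = 26/3 ≈ 8.6667)
p(n, t) = 0 (p(n, t) = 0*0 = 0)
L = 20/3 (L = -2 + 26/3 = 20/3 ≈ 6.6667)
(12*8)*((p(3, K(-5)) + L)*6) = (12*8)*((0 + 20/3)*6) = 96*((20/3)*6) = 96*40 = 3840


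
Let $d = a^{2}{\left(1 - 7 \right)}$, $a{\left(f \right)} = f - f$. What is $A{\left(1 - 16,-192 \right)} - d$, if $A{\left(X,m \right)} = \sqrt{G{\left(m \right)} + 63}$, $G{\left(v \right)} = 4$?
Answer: $\sqrt{67} \approx 8.1853$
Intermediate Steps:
$a{\left(f \right)} = 0$
$d = 0$ ($d = 0^{2} = 0$)
$A{\left(X,m \right)} = \sqrt{67}$ ($A{\left(X,m \right)} = \sqrt{4 + 63} = \sqrt{67}$)
$A{\left(1 - 16,-192 \right)} - d = \sqrt{67} - 0 = \sqrt{67} + 0 = \sqrt{67}$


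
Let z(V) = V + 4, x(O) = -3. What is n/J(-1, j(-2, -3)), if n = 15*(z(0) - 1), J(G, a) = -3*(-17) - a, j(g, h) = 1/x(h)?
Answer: 135/154 ≈ 0.87662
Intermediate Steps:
j(g, h) = -1/3 (j(g, h) = 1/(-3) = -1/3)
J(G, a) = 51 - a
z(V) = 4 + V
n = 45 (n = 15*((4 + 0) - 1) = 15*(4 - 1) = 15*3 = 45)
n/J(-1, j(-2, -3)) = 45/(51 - 1*(-1/3)) = 45/(51 + 1/3) = 45/(154/3) = 45*(3/154) = 135/154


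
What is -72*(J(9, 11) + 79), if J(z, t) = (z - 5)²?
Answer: -6840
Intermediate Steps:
J(z, t) = (-5 + z)²
-72*(J(9, 11) + 79) = -72*((-5 + 9)² + 79) = -72*(4² + 79) = -72*(16 + 79) = -72*95 = -6840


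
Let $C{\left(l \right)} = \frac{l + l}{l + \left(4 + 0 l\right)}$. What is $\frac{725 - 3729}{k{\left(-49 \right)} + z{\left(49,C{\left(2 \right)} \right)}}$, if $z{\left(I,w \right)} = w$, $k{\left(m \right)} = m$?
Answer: $\frac{9012}{145} \approx 62.152$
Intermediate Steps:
$C{\left(l \right)} = \frac{2 l}{4 + l}$ ($C{\left(l \right)} = \frac{2 l}{l + \left(4 + 0\right)} = \frac{2 l}{l + 4} = \frac{2 l}{4 + l}$)
$\frac{725 - 3729}{k{\left(-49 \right)} + z{\left(49,C{\left(2 \right)} \right)}} = \frac{725 - 3729}{-49 + 2 \cdot 2 \frac{1}{4 + 2}} = - \frac{3004}{-49 + 2 \cdot 2 \cdot \frac{1}{6}} = - \frac{3004}{-49 + \frac{2}{3}} = - \frac{3004}{- \frac{145}{3}} = \left(-3004\right) \left(- \frac{3}{145}\right) = \frac{9012}{145}$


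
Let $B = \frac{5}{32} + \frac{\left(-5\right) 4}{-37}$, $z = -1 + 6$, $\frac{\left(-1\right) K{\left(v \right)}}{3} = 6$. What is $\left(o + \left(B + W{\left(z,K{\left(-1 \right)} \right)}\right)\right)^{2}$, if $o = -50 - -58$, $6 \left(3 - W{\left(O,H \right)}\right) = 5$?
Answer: $\frac{1488956569}{12616704} \approx 118.01$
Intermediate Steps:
$K{\left(v \right)} = -18$ ($K{\left(v \right)} = \left(-3\right) 6 = -18$)
$z = 5$
$W{\left(O,H \right)} = \frac{13}{6}$ ($W{\left(O,H \right)} = 3 - \frac{5}{6} = \frac{13}{6}$)
$o = 8$ ($o = -50 + 58 = 8$)
$B = \frac{825}{1184}$ ($B = 5 \cdot \frac{1}{32} - - \frac{20}{37} = \frac{5}{32} + \frac{20}{37} = \frac{825}{1184} \approx 0.69679$)
$\left(o + \left(B + W{\left(z,K{\left(-1 \right)} \right)}\right)\right)^{2} = \left(8 + \left(\frac{825}{1184} + \frac{13}{6}\right)\right)^{2} = \left(8 + \frac{10171}{3552}\right)^{2} = \left(\frac{38587}{3552}\right)^{2} = \frac{1488956569}{12616704}$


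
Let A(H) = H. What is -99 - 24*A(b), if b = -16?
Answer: 285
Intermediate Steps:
-99 - 24*A(b) = -99 - 24*(-16) = -99 + 384 = 285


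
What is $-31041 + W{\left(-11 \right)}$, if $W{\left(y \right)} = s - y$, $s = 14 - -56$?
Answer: $-30960$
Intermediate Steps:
$s = 70$ ($s = 14 + 56 = 70$)
$W{\left(y \right)} = 70 - y$
$-31041 + W{\left(-11 \right)} = -31041 + \left(70 - -11\right) = -31041 + \left(70 + 11\right) = -31041 + 81 = -30960$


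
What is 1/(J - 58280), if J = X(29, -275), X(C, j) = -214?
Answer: -1/58494 ≈ -1.7096e-5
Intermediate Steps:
J = -214
1/(J - 58280) = 1/(-214 - 58280) = 1/(-58494) = -1/58494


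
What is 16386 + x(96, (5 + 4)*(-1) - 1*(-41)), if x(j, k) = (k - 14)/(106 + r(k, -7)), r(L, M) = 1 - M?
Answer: 311337/19 ≈ 16386.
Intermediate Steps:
x(j, k) = -7/57 + k/114 (x(j, k) = (k - 14)/(106 + (1 - 1*(-7))) = (-14 + k)/(106 + (1 + 7)) = (-14 + k)/(106 + 8) = (-14 + k)/114 = (-14 + k)*(1/114) = -7/57 + k/114)
16386 + x(96, (5 + 4)*(-1) - 1*(-41)) = 16386 + (-7/57 + ((5 + 4)*(-1) - 1*(-41))/114) = 16386 + (-7/57 + (9*(-1) + 41)/114) = 16386 + (-7/57 + (-9 + 41)/114) = 16386 + (-7/57 + (1/114)*32) = 16386 + (-7/57 + 16/57) = 16386 + 3/19 = 311337/19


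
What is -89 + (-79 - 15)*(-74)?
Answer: 6867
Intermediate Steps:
-89 + (-79 - 15)*(-74) = -89 - 94*(-74) = -89 + 6956 = 6867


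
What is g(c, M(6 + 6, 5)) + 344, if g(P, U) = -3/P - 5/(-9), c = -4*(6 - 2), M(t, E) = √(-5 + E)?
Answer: 49643/144 ≈ 344.74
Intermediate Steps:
c = -16 (c = -4*4 = -16)
g(P, U) = 5/9 - 3/P (g(P, U) = -3/P - 5*(-⅑) = -3/P + 5/9 = 5/9 - 3/P)
g(c, M(6 + 6, 5)) + 344 = (5/9 - 3/(-16)) + 344 = (5/9 - 3*(-1/16)) + 344 = (5/9 + 3/16) + 344 = 107/144 + 344 = 49643/144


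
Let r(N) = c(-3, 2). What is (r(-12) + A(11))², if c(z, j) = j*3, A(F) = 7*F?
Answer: 6889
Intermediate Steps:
c(z, j) = 3*j
r(N) = 6 (r(N) = 3*2 = 6)
(r(-12) + A(11))² = (6 + 7*11)² = (6 + 77)² = 83² = 6889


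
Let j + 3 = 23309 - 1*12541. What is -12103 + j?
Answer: -1338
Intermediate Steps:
j = 10765 (j = -3 + (23309 - 1*12541) = -3 + (23309 - 12541) = -3 + 10768 = 10765)
-12103 + j = -12103 + 10765 = -1338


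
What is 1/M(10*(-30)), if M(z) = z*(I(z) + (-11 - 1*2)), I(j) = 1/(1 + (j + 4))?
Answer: 59/230160 ≈ 0.00025634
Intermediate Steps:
I(j) = 1/(5 + j) (I(j) = 1/(1 + (4 + j)) = 1/(5 + j))
M(z) = z*(-13 + 1/(5 + z)) (M(z) = z*(1/(5 + z) + (-11 - 1*2)) = z*(1/(5 + z) + (-11 - 2)) = z*(1/(5 + z) - 13) = z*(-13 + 1/(5 + z)))
1/M(10*(-30)) = 1/(-10*(-30)*(64 + 13*(10*(-30)))/(5 + 10*(-30))) = 1/(-1*(-300)*(64 + 13*(-300))/(5 - 300)) = 1/(-1*(-300)*(64 - 3900)/(-295)) = 1/(-1*(-300)*(-1/295)*(-3836)) = 1/(230160/59) = 59/230160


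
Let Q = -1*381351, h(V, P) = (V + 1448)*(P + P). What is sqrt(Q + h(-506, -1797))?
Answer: I*sqrt(3766899) ≈ 1940.8*I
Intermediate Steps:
h(V, P) = 2*P*(1448 + V) (h(V, P) = (1448 + V)*(2*P) = 2*P*(1448 + V))
Q = -381351
sqrt(Q + h(-506, -1797)) = sqrt(-381351 + 2*(-1797)*(1448 - 506)) = sqrt(-381351 + 2*(-1797)*942) = sqrt(-381351 - 3385548) = sqrt(-3766899) = I*sqrt(3766899)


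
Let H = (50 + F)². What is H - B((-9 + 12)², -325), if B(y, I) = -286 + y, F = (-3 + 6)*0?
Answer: 2777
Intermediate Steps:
F = 0 (F = 3*0 = 0)
H = 2500 (H = (50 + 0)² = 50² = 2500)
H - B((-9 + 12)², -325) = 2500 - (-286 + (-9 + 12)²) = 2500 - (-286 + 3²) = 2500 - (-286 + 9) = 2500 - 1*(-277) = 2500 + 277 = 2777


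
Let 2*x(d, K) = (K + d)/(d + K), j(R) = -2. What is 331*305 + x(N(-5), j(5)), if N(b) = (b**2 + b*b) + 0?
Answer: 201911/2 ≈ 1.0096e+5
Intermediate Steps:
N(b) = 2*b**2 (N(b) = (b**2 + b**2) + 0 = 2*b**2 + 0 = 2*b**2)
x(d, K) = 1/2 (x(d, K) = ((K + d)/(d + K))/2 = ((K + d)/(K + d))/2 = (1/2)*1 = 1/2)
331*305 + x(N(-5), j(5)) = 331*305 + 1/2 = 100955 + 1/2 = 201911/2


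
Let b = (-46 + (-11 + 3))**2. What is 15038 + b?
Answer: 17954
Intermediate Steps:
b = 2916 (b = (-46 - 8)**2 = (-54)**2 = 2916)
15038 + b = 15038 + 2916 = 17954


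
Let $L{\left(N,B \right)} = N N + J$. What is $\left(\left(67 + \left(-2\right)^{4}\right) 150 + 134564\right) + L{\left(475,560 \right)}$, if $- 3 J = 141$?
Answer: $372592$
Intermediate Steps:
$J = -47$ ($J = \left(- \frac{1}{3}\right) 141 = -47$)
$L{\left(N,B \right)} = -47 + N^{2}$ ($L{\left(N,B \right)} = N N - 47 = N^{2} - 47 = -47 + N^{2}$)
$\left(\left(67 + \left(-2\right)^{4}\right) 150 + 134564\right) + L{\left(475,560 \right)} = \left(\left(67 + \left(-2\right)^{4}\right) 150 + 134564\right) - \left(47 - 475^{2}\right) = \left(\left(67 + 16\right) 150 + 134564\right) + \left(-47 + 225625\right) = \left(83 \cdot 150 + 134564\right) + 225578 = \left(12450 + 134564\right) + 225578 = 147014 + 225578 = 372592$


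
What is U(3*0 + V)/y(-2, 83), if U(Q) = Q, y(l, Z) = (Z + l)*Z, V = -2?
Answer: -2/6723 ≈ -0.00029749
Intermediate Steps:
y(l, Z) = Z*(Z + l)
U(3*0 + V)/y(-2, 83) = (3*0 - 2)/((83*(83 - 2))) = (0 - 2)/((83*81)) = -2/6723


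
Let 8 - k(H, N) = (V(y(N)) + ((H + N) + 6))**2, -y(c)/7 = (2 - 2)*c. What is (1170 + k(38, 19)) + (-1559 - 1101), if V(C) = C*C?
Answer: -5451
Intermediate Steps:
y(c) = 0 (y(c) = -7*(2 - 2)*c = -0*c = -7*0 = 0)
V(C) = C**2
k(H, N) = 8 - (6 + H + N)**2 (k(H, N) = 8 - (0**2 + ((H + N) + 6))**2 = 8 - (0 + (6 + H + N))**2 = 8 - (6 + H + N)**2)
(1170 + k(38, 19)) + (-1559 - 1101) = (1170 + (8 - (6 + 38 + 19)**2)) + (-1559 - 1101) = (1170 + (8 - 1*63**2)) - 2660 = (1170 + (8 - 1*3969)) - 2660 = (1170 + (8 - 3969)) - 2660 = (1170 - 3961) - 2660 = -2791 - 2660 = -5451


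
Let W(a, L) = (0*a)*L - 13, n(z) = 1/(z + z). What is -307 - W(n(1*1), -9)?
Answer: -294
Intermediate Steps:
n(z) = 1/(2*z)
W(a, L) = -13 (W(a, L) = 0*L - 13 = 0 - 13 = -13)
-307 - W(n(1*1), -9) = -307 - 1*(-13) = -307 + 13 = -294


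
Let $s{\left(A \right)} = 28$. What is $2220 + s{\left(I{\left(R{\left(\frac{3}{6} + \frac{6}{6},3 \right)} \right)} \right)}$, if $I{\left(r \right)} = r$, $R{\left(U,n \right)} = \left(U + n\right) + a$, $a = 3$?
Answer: $2248$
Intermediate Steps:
$R{\left(U,n \right)} = 3 + U + n$ ($R{\left(U,n \right)} = \left(U + n\right) + 3 = 3 + U + n$)
$2220 + s{\left(I{\left(R{\left(\frac{3}{6} + \frac{6}{6},3 \right)} \right)} \right)} = 2220 + 28 = 2248$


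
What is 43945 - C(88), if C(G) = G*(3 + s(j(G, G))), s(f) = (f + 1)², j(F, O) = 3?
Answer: 42273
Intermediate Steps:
s(f) = (1 + f)²
C(G) = 19*G (C(G) = G*(3 + (1 + 3)²) = G*(3 + 4²) = G*(3 + 16) = G*19 = 19*G)
43945 - C(88) = 43945 - 19*88 = 43945 - 1*1672 = 43945 - 1672 = 42273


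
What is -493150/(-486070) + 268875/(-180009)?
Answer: -465784810/972188607 ≈ -0.47911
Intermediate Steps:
-493150/(-486070) + 268875/(-180009) = -493150*(-1/486070) + 268875*(-1/180009) = 49315/48607 - 29875/20001 = -465784810/972188607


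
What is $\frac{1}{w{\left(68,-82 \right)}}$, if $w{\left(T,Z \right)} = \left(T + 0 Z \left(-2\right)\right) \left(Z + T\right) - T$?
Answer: $- \frac{1}{1020} \approx -0.00098039$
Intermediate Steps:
$w{\left(T,Z \right)} = - T + T \left(T + Z\right)$ ($w{\left(T,Z \right)} = \left(T + 0 \left(-2\right)\right) \left(T + Z\right) - T = \left(T + 0\right) \left(T + Z\right) - T = T \left(T + Z\right) - T = - T + T \left(T + Z\right)$)
$\frac{1}{w{\left(68,-82 \right)}} = \frac{1}{68 \left(-1 + 68 - 82\right)} = \frac{1}{68 \left(-15\right)} = \frac{1}{-1020} = - \frac{1}{1020}$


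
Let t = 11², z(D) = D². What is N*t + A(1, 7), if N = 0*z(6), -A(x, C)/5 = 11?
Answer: -55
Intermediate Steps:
A(x, C) = -55 (A(x, C) = -5*11 = -55)
N = 0 (N = 0*6² = 0*36 = 0)
t = 121
N*t + A(1, 7) = 0*121 - 55 = 0 - 55 = -55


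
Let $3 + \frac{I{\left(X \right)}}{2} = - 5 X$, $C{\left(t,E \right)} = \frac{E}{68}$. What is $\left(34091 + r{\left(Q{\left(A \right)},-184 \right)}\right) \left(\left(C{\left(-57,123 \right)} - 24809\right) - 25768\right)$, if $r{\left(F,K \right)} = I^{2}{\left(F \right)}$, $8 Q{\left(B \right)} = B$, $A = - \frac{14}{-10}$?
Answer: $- \frac{1879189808121}{1088} \approx -1.7272 \cdot 10^{9}$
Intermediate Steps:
$C{\left(t,E \right)} = \frac{E}{68}$ ($C{\left(t,E \right)} = E \frac{1}{68} = \frac{E}{68}$)
$A = \frac{7}{5}$ ($A = \left(-14\right) \left(- \frac{1}{10}\right) = \frac{7}{5} \approx 1.4$)
$I{\left(X \right)} = -6 - 10 X$ ($I{\left(X \right)} = -6 + 2 \left(- 5 X\right) = -6 - 10 X$)
$Q{\left(B \right)} = \frac{B}{8}$
$r{\left(F,K \right)} = \left(-6 - 10 F\right)^{2}$
$\left(34091 + r{\left(Q{\left(A \right)},-184 \right)}\right) \left(\left(C{\left(-57,123 \right)} - 24809\right) - 25768\right) = \left(34091 + 4 \left(3 + 5 \cdot \frac{1}{8} \cdot \frac{7}{5}\right)^{2}\right) \left(\left(\frac{1}{68} \cdot 123 - 24809\right) - 25768\right) = \left(34091 + 4 \left(3 + 5 \cdot \frac{7}{40}\right)^{2}\right) \left(\left(\frac{123}{68} - 24809\right) - 25768\right) = \left(34091 + 4 \left(3 + \frac{7}{8}\right)^{2}\right) \left(- \frac{1686889}{68} - 25768\right) = \left(34091 + 4 \left(\frac{31}{8}\right)^{2}\right) \left(- \frac{3439113}{68}\right) = \left(34091 + 4 \cdot \frac{961}{64}\right) \left(- \frac{3439113}{68}\right) = \left(34091 + \frac{961}{16}\right) \left(- \frac{3439113}{68}\right) = \frac{546417}{16} \left(- \frac{3439113}{68}\right) = - \frac{1879189808121}{1088}$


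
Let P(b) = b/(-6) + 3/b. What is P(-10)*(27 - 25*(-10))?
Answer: 11357/30 ≈ 378.57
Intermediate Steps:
P(b) = 3/b - b/6 (P(b) = b*(-⅙) + 3/b = -b/6 + 3/b = 3/b - b/6)
P(-10)*(27 - 25*(-10)) = (3/(-10) - ⅙*(-10))*(27 - 25*(-10)) = (3*(-⅒) + 5/3)*(27 + 250) = (-3/10 + 5/3)*277 = (41/30)*277 = 11357/30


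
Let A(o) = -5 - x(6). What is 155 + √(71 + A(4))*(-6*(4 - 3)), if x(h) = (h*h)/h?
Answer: 155 - 12*√15 ≈ 108.52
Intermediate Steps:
x(h) = h (x(h) = h²/h = h)
A(o) = -11 (A(o) = -5 - 1*6 = -5 - 6 = -11)
155 + √(71 + A(4))*(-6*(4 - 3)) = 155 + √(71 - 11)*(-6*(4 - 3)) = 155 + √60*(-6*1) = 155 + (2*√15)*(-6) = 155 - 12*√15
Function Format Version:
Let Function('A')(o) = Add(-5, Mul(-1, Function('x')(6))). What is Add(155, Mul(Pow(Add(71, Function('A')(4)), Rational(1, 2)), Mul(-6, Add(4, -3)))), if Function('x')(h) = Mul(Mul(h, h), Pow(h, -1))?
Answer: Add(155, Mul(-12, Pow(15, Rational(1, 2)))) ≈ 108.52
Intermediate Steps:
Function('x')(h) = h (Function('x')(h) = Mul(Pow(h, 2), Pow(h, -1)) = h)
Function('A')(o) = -11 (Function('A')(o) = Add(-5, Mul(-1, 6)) = Add(-5, -6) = -11)
Add(155, Mul(Pow(Add(71, Function('A')(4)), Rational(1, 2)), Mul(-6, Add(4, -3)))) = Add(155, Mul(Pow(Add(71, -11), Rational(1, 2)), Mul(-6, Add(4, -3)))) = Add(155, Mul(Pow(60, Rational(1, 2)), Mul(-6, 1))) = Add(155, Mul(Mul(2, Pow(15, Rational(1, 2))), -6)) = Add(155, Mul(-12, Pow(15, Rational(1, 2))))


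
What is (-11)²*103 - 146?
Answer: 12317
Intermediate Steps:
(-11)²*103 - 146 = 121*103 - 146 = 12463 - 146 = 12317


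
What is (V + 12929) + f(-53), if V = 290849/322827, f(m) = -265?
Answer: 4088571977/322827 ≈ 12665.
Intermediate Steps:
V = 290849/322827 (V = 290849*(1/322827) = 290849/322827 ≈ 0.90094)
(V + 12929) + f(-53) = (290849/322827 + 12929) - 265 = 4174121132/322827 - 265 = 4088571977/322827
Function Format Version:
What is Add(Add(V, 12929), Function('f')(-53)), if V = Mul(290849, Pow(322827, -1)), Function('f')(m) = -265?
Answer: Rational(4088571977, 322827) ≈ 12665.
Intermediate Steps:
V = Rational(290849, 322827) (V = Mul(290849, Rational(1, 322827)) = Rational(290849, 322827) ≈ 0.90094)
Add(Add(V, 12929), Function('f')(-53)) = Add(Add(Rational(290849, 322827), 12929), -265) = Add(Rational(4174121132, 322827), -265) = Rational(4088571977, 322827)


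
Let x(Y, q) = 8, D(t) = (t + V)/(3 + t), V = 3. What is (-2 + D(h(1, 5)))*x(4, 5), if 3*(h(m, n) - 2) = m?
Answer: -8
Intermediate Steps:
h(m, n) = 2 + m/3
D(t) = 1 (D(t) = (t + 3)/(3 + t) = (3 + t)/(3 + t) = 1)
(-2 + D(h(1, 5)))*x(4, 5) = (-2 + 1)*8 = -1*8 = -8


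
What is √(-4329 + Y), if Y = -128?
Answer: I*√4457 ≈ 66.761*I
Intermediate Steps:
√(-4329 + Y) = √(-4329 - 128) = √(-4457) = I*√4457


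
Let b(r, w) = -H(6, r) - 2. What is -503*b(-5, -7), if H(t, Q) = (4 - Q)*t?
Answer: 28168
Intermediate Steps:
H(t, Q) = t*(4 - Q)
b(r, w) = -26 + 6*r (b(r, w) = -6*(4 - r) - 2 = -(24 - 6*r) - 2 = (-24 + 6*r) - 2 = -26 + 6*r)
-503*b(-5, -7) = -503*(-26 + 6*(-5)) = -503*(-26 - 30) = -503*(-56) = 28168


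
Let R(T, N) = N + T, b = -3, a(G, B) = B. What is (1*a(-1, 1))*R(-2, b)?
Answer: -5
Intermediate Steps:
(1*a(-1, 1))*R(-2, b) = (1*1)*(-3 - 2) = 1*(-5) = -5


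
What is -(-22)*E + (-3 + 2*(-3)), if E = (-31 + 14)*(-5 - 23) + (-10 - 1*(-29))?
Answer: 10881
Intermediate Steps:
E = 495 (E = -17*(-28) + (-10 + 29) = 476 + 19 = 495)
-(-22)*E + (-3 + 2*(-3)) = -(-22)*495 + (-3 + 2*(-3)) = -22*(-495) + (-3 - 6) = 10890 - 9 = 10881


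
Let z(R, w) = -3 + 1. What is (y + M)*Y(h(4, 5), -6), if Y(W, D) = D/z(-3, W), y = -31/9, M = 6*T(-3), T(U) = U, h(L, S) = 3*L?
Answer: -193/3 ≈ -64.333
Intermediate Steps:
z(R, w) = -2
M = -18 (M = 6*(-3) = -18)
y = -31/9 (y = -31*1/9 = -31/9 ≈ -3.4444)
Y(W, D) = -D/2 (Y(W, D) = D/(-2) = -D/2)
(y + M)*Y(h(4, 5), -6) = (-31/9 - 18)*(-1/2*(-6)) = -193/9*3 = -193/3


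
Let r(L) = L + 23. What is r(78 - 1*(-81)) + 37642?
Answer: 37824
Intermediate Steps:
r(L) = 23 + L
r(78 - 1*(-81)) + 37642 = (23 + (78 - 1*(-81))) + 37642 = (23 + (78 + 81)) + 37642 = (23 + 159) + 37642 = 182 + 37642 = 37824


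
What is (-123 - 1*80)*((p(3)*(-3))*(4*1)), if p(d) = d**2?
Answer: 21924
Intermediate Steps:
(-123 - 1*80)*((p(3)*(-3))*(4*1)) = (-123 - 1*80)*((3**2*(-3))*(4*1)) = (-123 - 80)*((9*(-3))*4) = -(-5481)*4 = -203*(-108) = 21924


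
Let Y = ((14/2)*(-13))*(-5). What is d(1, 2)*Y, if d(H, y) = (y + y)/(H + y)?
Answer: 1820/3 ≈ 606.67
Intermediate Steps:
d(H, y) = 2*y/(H + y) (d(H, y) = (2*y)/(H + y) = 2*y/(H + y))
Y = 455 (Y = ((14*(1/2))*(-13))*(-5) = (7*(-13))*(-5) = -91*(-5) = 455)
d(1, 2)*Y = (2*2/(1 + 2))*455 = (2*2/3)*455 = (2*2*(1/3))*455 = (4/3)*455 = 1820/3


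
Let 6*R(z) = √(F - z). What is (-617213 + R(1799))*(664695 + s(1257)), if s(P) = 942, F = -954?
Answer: -410839809681 + 221879*I*√2753/2 ≈ -4.1084e+11 + 5.8209e+6*I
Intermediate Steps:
R(z) = √(-954 - z)/6
(-617213 + R(1799))*(664695 + s(1257)) = (-617213 + √(-954 - 1*1799)/6)*(664695 + 942) = (-617213 + √(-954 - 1799)/6)*665637 = (-617213 + √(-2753)/6)*665637 = (-617213 + (I*√2753)/6)*665637 = (-617213 + I*√2753/6)*665637 = -410839809681 + 221879*I*√2753/2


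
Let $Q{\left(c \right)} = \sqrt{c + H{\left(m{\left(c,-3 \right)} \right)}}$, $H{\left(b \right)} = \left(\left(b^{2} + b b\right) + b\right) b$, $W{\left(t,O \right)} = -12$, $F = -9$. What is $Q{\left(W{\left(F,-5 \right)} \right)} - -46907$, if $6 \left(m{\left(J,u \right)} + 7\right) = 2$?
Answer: $46907 + \frac{2 i \sqrt{11343}}{9} \approx 46907.0 + 23.667 i$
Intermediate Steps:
$m{\left(J,u \right)} = - \frac{20}{3}$ ($m{\left(J,u \right)} = -7 + \frac{1}{6} \cdot 2 = -7 + \frac{1}{3} = - \frac{20}{3}$)
$H{\left(b \right)} = b \left(b + 2 b^{2}\right)$ ($H{\left(b \right)} = \left(\left(b^{2} + b^{2}\right) + b\right) b = \left(2 b^{2} + b\right) b = \left(b + 2 b^{2}\right) b = b \left(b + 2 b^{2}\right)$)
$Q{\left(c \right)} = \sqrt{- \frac{14800}{27} + c}$ ($Q{\left(c \right)} = \sqrt{c + \left(- \frac{20}{3}\right)^{2} \left(1 + 2 \left(- \frac{20}{3}\right)\right)} = \sqrt{c + \frac{400 \left(1 - \frac{40}{3}\right)}{9}} = \sqrt{c + \frac{400}{9} \left(- \frac{37}{3}\right)} = \sqrt{c - \frac{14800}{27}} = \sqrt{- \frac{14800}{27} + c}$)
$Q{\left(W{\left(F,-5 \right)} \right)} - -46907 = \frac{\sqrt{-44400 + 81 \left(-12\right)}}{9} - -46907 = \frac{\sqrt{-44400 - 972}}{9} + 46907 = \frac{\sqrt{-45372}}{9} + 46907 = \frac{2 i \sqrt{11343}}{9} + 46907 = 46907 + \frac{2 i \sqrt{11343}}{9}$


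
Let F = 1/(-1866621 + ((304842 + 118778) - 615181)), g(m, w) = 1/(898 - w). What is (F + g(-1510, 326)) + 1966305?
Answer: 1157445878476665/588640052 ≈ 1.9663e+6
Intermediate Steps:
F = -1/2058182 (F = 1/(-1866621 + (423620 - 615181)) = 1/(-1866621 - 191561) = 1/(-2058182) = -1/2058182 ≈ -4.8587e-7)
(F + g(-1510, 326)) + 1966305 = (-1/2058182 - 1/(-898 + 326)) + 1966305 = (-1/2058182 - 1/(-572)) + 1966305 = (-1/2058182 - 1*(-1/572)) + 1966305 = (-1/2058182 + 1/572) + 1966305 = 1028805/588640052 + 1966305 = 1157445878476665/588640052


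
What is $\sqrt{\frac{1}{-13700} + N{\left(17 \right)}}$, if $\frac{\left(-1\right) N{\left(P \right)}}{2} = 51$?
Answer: $\frac{i \sqrt{191443937}}{1370} \approx 10.1 i$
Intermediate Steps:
$N{\left(P \right)} = -102$ ($N{\left(P \right)} = \left(-2\right) 51 = -102$)
$\sqrt{\frac{1}{-13700} + N{\left(17 \right)}} = \sqrt{\frac{1}{-13700} - 102} = \sqrt{- \frac{1}{13700} - 102} = \sqrt{- \frac{1397401}{13700}} = \frac{i \sqrt{191443937}}{1370}$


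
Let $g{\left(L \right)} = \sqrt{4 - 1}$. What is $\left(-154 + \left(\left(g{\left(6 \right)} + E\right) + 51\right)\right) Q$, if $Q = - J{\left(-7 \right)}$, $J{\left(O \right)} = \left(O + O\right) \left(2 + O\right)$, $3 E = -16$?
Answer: $\frac{22750}{3} - 70 \sqrt{3} \approx 7462.1$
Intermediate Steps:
$E = - \frac{16}{3}$ ($E = \frac{1}{3} \left(-16\right) = - \frac{16}{3} \approx -5.3333$)
$J{\left(O \right)} = 2 O \left(2 + O\right)$
$g{\left(L \right)} = \sqrt{3}$
$Q = -70$ ($Q = - 2 \left(-7\right) \left(2 - 7\right) = - 2 \left(-7\right) \left(-5\right) = \left(-1\right) 70 = -70$)
$\left(-154 + \left(\left(g{\left(6 \right)} + E\right) + 51\right)\right) Q = \left(-154 + \left(\left(\sqrt{3} - \frac{16}{3}\right) + 51\right)\right) \left(-70\right) = \left(-154 + \left(\left(- \frac{16}{3} + \sqrt{3}\right) + 51\right)\right) \left(-70\right) = \left(-154 + \left(\frac{137}{3} + \sqrt{3}\right)\right) \left(-70\right) = \left(- \frac{325}{3} + \sqrt{3}\right) \left(-70\right) = \frac{22750}{3} - 70 \sqrt{3}$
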